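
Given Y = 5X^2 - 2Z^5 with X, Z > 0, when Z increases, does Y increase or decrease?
Y decreases

Taking the partial derivative:
∂Y/∂Z = -10Z^4

∂Y/∂Z = -10Z^4 < 0 (assuming positive values)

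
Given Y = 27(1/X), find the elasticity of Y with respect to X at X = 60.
Elasticity = -1

Elasticity = (dY/dX) · (X/Y)

dY/dX = -27/X²
At X = 60: dY/dX = -3/400, Y = 9/20

Elasticity = (-3/400) · (60 / (9/20)) = -1

Interpretation: for a small percentage change in X, the percentage change in Y is approximately -1.00 times as large.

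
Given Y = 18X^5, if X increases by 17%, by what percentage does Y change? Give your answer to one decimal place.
119.2%

For Y = 18X^5:
If X → X(1 + 0.17)
Then Y → Y · (1 + 0.17)^5
     ≈ Y · 2.1924

Percentage change = ((1 + 0.17)^5 − 1) × 100% ≈ 119.2%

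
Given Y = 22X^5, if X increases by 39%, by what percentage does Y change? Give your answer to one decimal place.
418.9%

For Y = 22X^5:
If X → X(1 + 0.39)
Then Y → Y · (1 + 0.39)^5
     ≈ Y · 5.1889

Percentage change = ((1 + 0.39)^5 − 1) × 100% ≈ 418.9%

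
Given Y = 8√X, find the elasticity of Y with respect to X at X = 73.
Elasticity = 1/2

Elasticity = (dY/dX) · (X/Y)

dY/dX = 4/√X
At X = 73: dY/dX = 4·√73/73, Y = 8·√73

Elasticity = (4·√73/73) · (73 / (8·√73)) = 1/2

Interpretation: for a small percentage change in X, the percentage change in Y is approximately 0.50 times as large.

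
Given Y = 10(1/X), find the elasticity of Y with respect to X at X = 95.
Elasticity = -1

Elasticity = (dY/dX) · (X/Y)

dY/dX = -10/X²
At X = 95: dY/dX = -2/1805, Y = 2/19

Elasticity = (-2/1805) · (95 / (2/19)) = -1

Interpretation: for a small percentage change in X, the percentage change in Y is approximately -1.00 times as large.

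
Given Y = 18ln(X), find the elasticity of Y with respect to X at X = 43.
Elasticity = 1/ln(43) ≈ 0.2659

Elasticity = (dY/dX) · (X/Y)

dY/dX = 18/X
At X = 43: dY/dX = 18/43, Y = 18·ln(43)

Elasticity = (18/43) · (43 / (18·ln(43))) = 1/ln(43) ≈ 0.2659

Interpretation: for a small percentage change in X, the percentage change in Y is approximately 0.27 times as large.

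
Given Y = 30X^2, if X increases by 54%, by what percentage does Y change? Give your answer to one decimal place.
137.2%

For Y = 30X^2:
If X → X(1 + 0.54)
Then Y → Y · (1 + 0.54)^2
     = Y · 2.3716

Percentage change = ((1 + 0.54)^2 − 1) × 100% ≈ 137.2%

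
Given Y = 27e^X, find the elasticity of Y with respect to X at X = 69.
Elasticity = 69

Elasticity = (dY/dX) · (X/Y)

dY/dX = 27·e^X
At X = 69: dY/dX = 27·e^69, Y = 27·e^69

Elasticity = (27·e^69) · (69 / (27·e^69)) = 69

Interpretation: for a small percentage change in X, the percentage change in Y is approximately 69.00 times as large.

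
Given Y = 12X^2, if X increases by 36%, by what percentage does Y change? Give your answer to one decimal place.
85.0%

For Y = 12X^2:
If X → X(1 + 0.36)
Then Y → Y · (1 + 0.36)^2
     = Y · 1.8496

Percentage change = ((1 + 0.36)^2 − 1) × 100% ≈ 85.0%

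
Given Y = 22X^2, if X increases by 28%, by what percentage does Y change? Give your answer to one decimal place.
63.8%

For Y = 22X^2:
If X → X(1 + 0.28)
Then Y → Y · (1 + 0.28)^2
     = Y · 1.6384

Percentage change = ((1 + 0.28)^2 − 1) × 100% ≈ 63.8%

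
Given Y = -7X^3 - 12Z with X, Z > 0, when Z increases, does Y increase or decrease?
Y decreases

Taking the partial derivative:
∂Y/∂Z = -12

∂Y/∂Z = -12 < 0 (assuming positive values)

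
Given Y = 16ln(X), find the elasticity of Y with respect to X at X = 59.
Elasticity = 1/ln(59) ≈ 0.2452

Elasticity = (dY/dX) · (X/Y)

dY/dX = 16/X
At X = 59: dY/dX = 16/59, Y = 16·ln(59)

Elasticity = (16/59) · (59 / (16·ln(59))) = 1/ln(59) ≈ 0.2452

Interpretation: for a small percentage change in X, the percentage change in Y is approximately 0.25 times as large.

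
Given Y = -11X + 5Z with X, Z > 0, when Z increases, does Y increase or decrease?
Y increases

Taking the partial derivative:
∂Y/∂Z = 5

∂Y/∂Z = 5 > 0 (assuming positive values)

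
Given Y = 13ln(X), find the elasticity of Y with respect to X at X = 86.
Elasticity = 1/ln(86) ≈ 0.2245

Elasticity = (dY/dX) · (X/Y)

dY/dX = 13/X
At X = 86: dY/dX = 13/86, Y = 13·ln(86)

Elasticity = (13/86) · (86 / (13·ln(86))) = 1/ln(86) ≈ 0.2245

Interpretation: for a small percentage change in X, the percentage change in Y is approximately 0.22 times as large.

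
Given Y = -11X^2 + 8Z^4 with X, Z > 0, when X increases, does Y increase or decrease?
Y decreases

Taking the partial derivative:
∂Y/∂X = -22X

∂Y/∂X = -22X < 0 (assuming positive values)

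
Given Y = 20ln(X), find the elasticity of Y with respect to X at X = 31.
Elasticity = 1/ln(31) ≈ 0.2912

Elasticity = (dY/dX) · (X/Y)

dY/dX = 20/X
At X = 31: dY/dX = 20/31, Y = 20·ln(31)

Elasticity = (20/31) · (31 / (20·ln(31))) = 1/ln(31) ≈ 0.2912

Interpretation: for a small percentage change in X, the percentage change in Y is approximately 0.29 times as large.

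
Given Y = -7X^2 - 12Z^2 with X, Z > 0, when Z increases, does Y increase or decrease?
Y decreases

Taking the partial derivative:
∂Y/∂Z = -24Z

∂Y/∂Z = -24Z < 0 (assuming positive values)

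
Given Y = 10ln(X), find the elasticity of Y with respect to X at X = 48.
Elasticity = 1/ln(48) ≈ 0.2583

Elasticity = (dY/dX) · (X/Y)

dY/dX = 10/X
At X = 48: dY/dX = 5/24, Y = 10·ln(48)

Elasticity = (5/24) · (48 / (10·ln(48))) = 1/ln(48) ≈ 0.2583

Interpretation: for a small percentage change in X, the percentage change in Y is approximately 0.26 times as large.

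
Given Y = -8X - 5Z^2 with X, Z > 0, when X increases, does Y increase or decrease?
Y decreases

Taking the partial derivative:
∂Y/∂X = -8

∂Y/∂X = -8 < 0 (assuming positive values)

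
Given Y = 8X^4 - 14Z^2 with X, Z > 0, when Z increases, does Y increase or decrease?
Y decreases

Taking the partial derivative:
∂Y/∂Z = -28Z

∂Y/∂Z = -28Z < 0 (assuming positive values)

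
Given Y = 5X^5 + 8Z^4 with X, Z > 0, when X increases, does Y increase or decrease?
Y increases

Taking the partial derivative:
∂Y/∂X = 25X^4

∂Y/∂X = 25X^4 > 0 (assuming positive values)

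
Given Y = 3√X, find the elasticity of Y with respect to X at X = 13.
Elasticity = 1/2

Elasticity = (dY/dX) · (X/Y)

dY/dX = 3/(2·√X)
At X = 13: dY/dX = 3·√13/26, Y = 3·√13

Elasticity = (3·√13/26) · (13 / (3·√13)) = 1/2

Interpretation: for a small percentage change in X, the percentage change in Y is approximately 0.50 times as large.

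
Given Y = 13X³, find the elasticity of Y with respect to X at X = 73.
Elasticity = 3

Elasticity = (dY/dX) · (X/Y)

dY/dX = 39·X²
At X = 73: dY/dX = 207831, Y = 5057221

Elasticity = 207831 · (73 / 5057221) = 3

Interpretation: for a small percentage change in X, the percentage change in Y is approximately 3.00 times as large.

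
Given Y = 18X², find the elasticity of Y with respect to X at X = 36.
Elasticity = 2

Elasticity = (dY/dX) · (X/Y)

dY/dX = 36·X
At X = 36: dY/dX = 1296, Y = 23328

Elasticity = 1296 · (36 / 23328) = 2

Interpretation: for a small percentage change in X, the percentage change in Y is approximately 2.00 times as large.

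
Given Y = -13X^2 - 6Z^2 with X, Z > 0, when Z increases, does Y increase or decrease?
Y decreases

Taking the partial derivative:
∂Y/∂Z = -12Z

∂Y/∂Z = -12Z < 0 (assuming positive values)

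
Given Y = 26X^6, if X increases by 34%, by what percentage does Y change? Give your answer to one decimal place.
478.9%

For Y = 26X^6:
If X → X(1 + 0.34)
Then Y → Y · (1 + 0.34)^6
     ≈ Y · 5.7893

Percentage change = ((1 + 0.34)^6 − 1) × 100% ≈ 478.9%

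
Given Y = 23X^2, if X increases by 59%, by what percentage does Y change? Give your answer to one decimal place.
152.8%

For Y = 23X^2:
If X → X(1 + 0.59)
Then Y → Y · (1 + 0.59)^2
     = Y · 2.5281

Percentage change = ((1 + 0.59)^2 − 1) × 100% ≈ 152.8%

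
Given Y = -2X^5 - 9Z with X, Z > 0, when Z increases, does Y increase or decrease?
Y decreases

Taking the partial derivative:
∂Y/∂Z = -9

∂Y/∂Z = -9 < 0 (assuming positive values)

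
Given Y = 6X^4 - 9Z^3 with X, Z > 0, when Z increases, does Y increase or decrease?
Y decreases

Taking the partial derivative:
∂Y/∂Z = -27Z^2

∂Y/∂Z = -27Z^2 < 0 (assuming positive values)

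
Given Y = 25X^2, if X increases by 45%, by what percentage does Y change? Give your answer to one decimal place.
110.3%

For Y = 25X^2:
If X → X(1 + 0.45)
Then Y → Y · (1 + 0.45)^2
     = Y · 2.1025

Percentage change = ((1 + 0.45)^2 − 1) × 100% ≈ 110.3%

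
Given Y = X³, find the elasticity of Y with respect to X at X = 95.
Elasticity = 3

Elasticity = (dY/dX) · (X/Y)

dY/dX = 3·X²
At X = 95: dY/dX = 27075, Y = 857375

Elasticity = 27075 · (95 / 857375) = 3

Interpretation: for a small percentage change in X, the percentage change in Y is approximately 3.00 times as large.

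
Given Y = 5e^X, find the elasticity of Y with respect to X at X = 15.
Elasticity = 15

Elasticity = (dY/dX) · (X/Y)

dY/dX = 5·e^X
At X = 15: dY/dX = 5·e^15, Y = 5·e^15

Elasticity = (5·e^15) · (15 / (5·e^15)) = 15

Interpretation: for a small percentage change in X, the percentage change in Y is approximately 15.00 times as large.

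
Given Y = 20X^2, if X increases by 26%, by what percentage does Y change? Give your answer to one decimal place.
58.8%

For Y = 20X^2:
If X → X(1 + 0.26)
Then Y → Y · (1 + 0.26)^2
     = Y · 1.5876

Percentage change = ((1 + 0.26)^2 − 1) × 100% ≈ 58.8%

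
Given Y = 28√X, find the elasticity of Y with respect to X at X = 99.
Elasticity = 1/2

Elasticity = (dY/dX) · (X/Y)

dY/dX = 14/√X
At X = 99: dY/dX = 14·√11/33, Y = 84·√11

Elasticity = (14·√11/33) · (99 / (84·√11)) = 1/2

Interpretation: for a small percentage change in X, the percentage change in Y is approximately 0.50 times as large.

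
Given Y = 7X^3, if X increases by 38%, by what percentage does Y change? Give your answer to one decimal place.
162.8%

For Y = 7X^3:
If X → X(1 + 0.38)
Then Y → Y · (1 + 0.38)^3
     ≈ Y · 2.6281

Percentage change = ((1 + 0.38)^3 − 1) × 100% ≈ 162.8%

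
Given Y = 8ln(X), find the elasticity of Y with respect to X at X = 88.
Elasticity = 1/ln(88) ≈ 0.2233

Elasticity = (dY/dX) · (X/Y)

dY/dX = 8/X
At X = 88: dY/dX = 1/11, Y = 8·ln(88)

Elasticity = (1/11) · (88 / (8·ln(88))) = 1/ln(88) ≈ 0.2233

Interpretation: for a small percentage change in X, the percentage change in Y is approximately 0.22 times as large.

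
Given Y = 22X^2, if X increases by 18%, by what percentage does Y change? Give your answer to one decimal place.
39.2%

For Y = 22X^2:
If X → X(1 + 0.18)
Then Y → Y · (1 + 0.18)^2
     = Y · 1.3924

Percentage change = ((1 + 0.18)^2 − 1) × 100% ≈ 39.2%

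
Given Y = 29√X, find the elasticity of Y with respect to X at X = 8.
Elasticity = 1/2

Elasticity = (dY/dX) · (X/Y)

dY/dX = 29/(2·√X)
At X = 8: dY/dX = 29·√2/8, Y = 58·√2

Elasticity = (29·√2/8) · (8 / (58·√2)) = 1/2

Interpretation: for a small percentage change in X, the percentage change in Y is approximately 0.50 times as large.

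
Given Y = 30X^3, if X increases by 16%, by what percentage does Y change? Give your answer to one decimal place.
56.1%

For Y = 30X^3:
If X → X(1 + 0.16)
Then Y → Y · (1 + 0.16)^3
     ≈ Y · 1.5609

Percentage change = ((1 + 0.16)^3 − 1) × 100% ≈ 56.1%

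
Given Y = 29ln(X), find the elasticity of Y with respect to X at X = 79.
Elasticity = 1/ln(79) ≈ 0.2289

Elasticity = (dY/dX) · (X/Y)

dY/dX = 29/X
At X = 79: dY/dX = 29/79, Y = 29·ln(79)

Elasticity = (29/79) · (79 / (29·ln(79))) = 1/ln(79) ≈ 0.2289

Interpretation: for a small percentage change in X, the percentage change in Y is approximately 0.23 times as large.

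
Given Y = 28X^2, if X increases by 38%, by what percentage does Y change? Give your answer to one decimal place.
90.4%

For Y = 28X^2:
If X → X(1 + 0.38)
Then Y → Y · (1 + 0.38)^2
     = Y · 1.9044

Percentage change = ((1 + 0.38)^2 − 1) × 100% ≈ 90.4%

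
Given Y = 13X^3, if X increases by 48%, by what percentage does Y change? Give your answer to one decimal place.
224.2%

For Y = 13X^3:
If X → X(1 + 0.48)
Then Y → Y · (1 + 0.48)^3
     ≈ Y · 3.2418

Percentage change = ((1 + 0.48)^3 − 1) × 100% ≈ 224.2%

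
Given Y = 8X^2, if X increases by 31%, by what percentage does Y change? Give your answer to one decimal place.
71.6%

For Y = 8X^2:
If X → X(1 + 0.31)
Then Y → Y · (1 + 0.31)^2
     = Y · 1.7161

Percentage change = ((1 + 0.31)^2 − 1) × 100% ≈ 71.6%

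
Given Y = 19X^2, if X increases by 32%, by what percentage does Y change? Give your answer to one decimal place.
74.2%

For Y = 19X^2:
If X → X(1 + 0.32)
Then Y → Y · (1 + 0.32)^2
     = Y · 1.7424

Percentage change = ((1 + 0.32)^2 − 1) × 100% ≈ 74.2%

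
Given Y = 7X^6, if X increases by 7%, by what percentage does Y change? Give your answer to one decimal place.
50.1%

For Y = 7X^6:
If X → X(1 + 0.07)
Then Y → Y · (1 + 0.07)^6
     ≈ Y · 1.5007

Percentage change = ((1 + 0.07)^6 − 1) × 100% ≈ 50.1%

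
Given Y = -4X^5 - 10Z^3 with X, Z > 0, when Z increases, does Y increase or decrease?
Y decreases

Taking the partial derivative:
∂Y/∂Z = -30Z^2

∂Y/∂Z = -30Z^2 < 0 (assuming positive values)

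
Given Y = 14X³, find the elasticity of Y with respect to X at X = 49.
Elasticity = 3

Elasticity = (dY/dX) · (X/Y)

dY/dX = 42·X²
At X = 49: dY/dX = 100842, Y = 1647086

Elasticity = 100842 · (49 / 1647086) = 3

Interpretation: for a small percentage change in X, the percentage change in Y is approximately 3.00 times as large.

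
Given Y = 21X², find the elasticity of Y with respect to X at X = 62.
Elasticity = 2

Elasticity = (dY/dX) · (X/Y)

dY/dX = 42·X
At X = 62: dY/dX = 2604, Y = 80724

Elasticity = 2604 · (62 / 80724) = 2

Interpretation: for a small percentage change in X, the percentage change in Y is approximately 2.00 times as large.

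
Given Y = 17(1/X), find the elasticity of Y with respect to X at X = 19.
Elasticity = -1

Elasticity = (dY/dX) · (X/Y)

dY/dX = -17/X²
At X = 19: dY/dX = -17/361, Y = 17/19

Elasticity = (-17/361) · (19 / (17/19)) = -1

Interpretation: for a small percentage change in X, the percentage change in Y is approximately -1.00 times as large.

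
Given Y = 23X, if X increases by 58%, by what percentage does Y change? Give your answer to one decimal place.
58.0%

For Y = 23X:
If X → X(1 + 0.58)
Then Y → Y · (1 + 0.58)^1
     = Y · 1.5800

Percentage change = ((1 + 0.58)^1 − 1) × 100% = 58.0%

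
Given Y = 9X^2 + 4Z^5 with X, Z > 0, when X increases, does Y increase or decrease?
Y increases

Taking the partial derivative:
∂Y/∂X = 18X

∂Y/∂X = 18X > 0 (assuming positive values)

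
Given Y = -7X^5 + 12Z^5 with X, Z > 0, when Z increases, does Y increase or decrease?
Y increases

Taking the partial derivative:
∂Y/∂Z = 60Z^4

∂Y/∂Z = 60Z^4 > 0 (assuming positive values)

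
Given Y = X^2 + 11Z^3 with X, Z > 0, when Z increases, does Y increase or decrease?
Y increases

Taking the partial derivative:
∂Y/∂Z = 33Z^2

∂Y/∂Z = 33Z^2 > 0 (assuming positive values)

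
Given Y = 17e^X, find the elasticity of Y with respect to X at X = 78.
Elasticity = 78

Elasticity = (dY/dX) · (X/Y)

dY/dX = 17·e^X
At X = 78: dY/dX = 17·e^78, Y = 17·e^78

Elasticity = (17·e^78) · (78 / (17·e^78)) = 78

Interpretation: for a small percentage change in X, the percentage change in Y is approximately 78.00 times as large.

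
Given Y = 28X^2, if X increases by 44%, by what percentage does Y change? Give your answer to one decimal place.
107.4%

For Y = 28X^2:
If X → X(1 + 0.44)
Then Y → Y · (1 + 0.44)^2
     = Y · 2.0736

Percentage change = ((1 + 0.44)^2 − 1) × 100% ≈ 107.4%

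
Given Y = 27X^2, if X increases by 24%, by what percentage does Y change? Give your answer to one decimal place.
53.8%

For Y = 27X^2:
If X → X(1 + 0.24)
Then Y → Y · (1 + 0.24)^2
     = Y · 1.5376

Percentage change = ((1 + 0.24)^2 − 1) × 100% ≈ 53.8%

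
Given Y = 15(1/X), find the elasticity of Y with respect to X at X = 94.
Elasticity = -1

Elasticity = (dY/dX) · (X/Y)

dY/dX = -15/X²
At X = 94: dY/dX = -15/8836, Y = 15/94

Elasticity = (-15/8836) · (94 / (15/94)) = -1

Interpretation: for a small percentage change in X, the percentage change in Y is approximately -1.00 times as large.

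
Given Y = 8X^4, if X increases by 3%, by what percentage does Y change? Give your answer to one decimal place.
12.6%

For Y = 8X^4:
If X → X(1 + 0.03)
Then Y → Y · (1 + 0.03)^4
     ≈ Y · 1.1255

Percentage change = ((1 + 0.03)^4 − 1) × 100% ≈ 12.6%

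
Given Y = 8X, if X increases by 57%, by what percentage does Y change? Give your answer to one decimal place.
57.0%

For Y = 8X:
If X → X(1 + 0.57)
Then Y → Y · (1 + 0.57)^1
     = Y · 1.5700

Percentage change = ((1 + 0.57)^1 − 1) × 100% = 57.0%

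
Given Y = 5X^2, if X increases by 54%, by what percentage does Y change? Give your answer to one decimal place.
137.2%

For Y = 5X^2:
If X → X(1 + 0.54)
Then Y → Y · (1 + 0.54)^2
     = Y · 2.3716

Percentage change = ((1 + 0.54)^2 − 1) × 100% ≈ 137.2%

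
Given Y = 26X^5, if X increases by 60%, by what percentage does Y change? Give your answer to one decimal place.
948.6%

For Y = 26X^5:
If X → X(1 + 0.6)
Then Y → Y · (1 + 0.6)^5
     ≈ Y · 10.4858

Percentage change = ((1 + 0.6)^5 − 1) × 100% ≈ 948.6%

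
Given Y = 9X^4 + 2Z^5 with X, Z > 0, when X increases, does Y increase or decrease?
Y increases

Taking the partial derivative:
∂Y/∂X = 36X^3

∂Y/∂X = 36X^3 > 0 (assuming positive values)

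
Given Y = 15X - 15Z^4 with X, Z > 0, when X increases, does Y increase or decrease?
Y increases

Taking the partial derivative:
∂Y/∂X = 15

∂Y/∂X = 15 > 0 (assuming positive values)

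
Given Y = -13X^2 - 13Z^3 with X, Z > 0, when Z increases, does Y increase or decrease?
Y decreases

Taking the partial derivative:
∂Y/∂Z = -39Z^2

∂Y/∂Z = -39Z^2 < 0 (assuming positive values)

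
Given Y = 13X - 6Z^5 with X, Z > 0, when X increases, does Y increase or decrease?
Y increases

Taking the partial derivative:
∂Y/∂X = 13

∂Y/∂X = 13 > 0 (assuming positive values)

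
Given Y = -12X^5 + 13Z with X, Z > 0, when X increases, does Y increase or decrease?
Y decreases

Taking the partial derivative:
∂Y/∂X = -60X^4

∂Y/∂X = -60X^4 < 0 (assuming positive values)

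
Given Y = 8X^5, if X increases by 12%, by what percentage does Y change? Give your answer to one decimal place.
76.2%

For Y = 8X^5:
If X → X(1 + 0.12)
Then Y → Y · (1 + 0.12)^5
     ≈ Y · 1.7623

Percentage change = ((1 + 0.12)^5 − 1) × 100% ≈ 76.2%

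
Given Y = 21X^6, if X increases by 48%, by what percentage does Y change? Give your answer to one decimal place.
950.9%

For Y = 21X^6:
If X → X(1 + 0.48)
Then Y → Y · (1 + 0.48)^6
     ≈ Y · 10.5092

Percentage change = ((1 + 0.48)^6 − 1) × 100% ≈ 950.9%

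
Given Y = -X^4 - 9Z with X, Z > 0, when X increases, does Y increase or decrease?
Y decreases

Taking the partial derivative:
∂Y/∂X = -4X^3

∂Y/∂X = -4X^3 < 0 (assuming positive values)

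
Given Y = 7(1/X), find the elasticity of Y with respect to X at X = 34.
Elasticity = -1

Elasticity = (dY/dX) · (X/Y)

dY/dX = -7/X²
At X = 34: dY/dX = -7/1156, Y = 7/34

Elasticity = (-7/1156) · (34 / (7/34)) = -1

Interpretation: for a small percentage change in X, the percentage change in Y is approximately -1.00 times as large.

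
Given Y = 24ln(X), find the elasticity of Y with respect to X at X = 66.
Elasticity = 1/ln(66) ≈ 0.2387

Elasticity = (dY/dX) · (X/Y)

dY/dX = 24/X
At X = 66: dY/dX = 4/11, Y = 24·ln(66)

Elasticity = (4/11) · (66 / (24·ln(66))) = 1/ln(66) ≈ 0.2387

Interpretation: for a small percentage change in X, the percentage change in Y is approximately 0.24 times as large.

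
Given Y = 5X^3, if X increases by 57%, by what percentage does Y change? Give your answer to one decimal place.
287.0%

For Y = 5X^3:
If X → X(1 + 0.57)
Then Y → Y · (1 + 0.57)^3
     ≈ Y · 3.8699

Percentage change = ((1 + 0.57)^3 − 1) × 100% ≈ 287.0%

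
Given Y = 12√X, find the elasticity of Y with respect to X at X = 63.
Elasticity = 1/2

Elasticity = (dY/dX) · (X/Y)

dY/dX = 6/√X
At X = 63: dY/dX = 2·√7/7, Y = 36·√7

Elasticity = (2·√7/7) · (63 / (36·√7)) = 1/2

Interpretation: for a small percentage change in X, the percentage change in Y is approximately 0.50 times as large.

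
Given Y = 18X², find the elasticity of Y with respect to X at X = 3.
Elasticity = 2

Elasticity = (dY/dX) · (X/Y)

dY/dX = 36·X
At X = 3: dY/dX = 108, Y = 162

Elasticity = 108 · (3 / 162) = 2

Interpretation: for a small percentage change in X, the percentage change in Y is approximately 2.00 times as large.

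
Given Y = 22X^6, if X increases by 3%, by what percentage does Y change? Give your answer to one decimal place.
19.4%

For Y = 22X^6:
If X → X(1 + 0.03)
Then Y → Y · (1 + 0.03)^6
     ≈ Y · 1.1941

Percentage change = ((1 + 0.03)^6 − 1) × 100% ≈ 19.4%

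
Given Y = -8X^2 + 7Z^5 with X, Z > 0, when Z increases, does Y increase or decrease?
Y increases

Taking the partial derivative:
∂Y/∂Z = 35Z^4

∂Y/∂Z = 35Z^4 > 0 (assuming positive values)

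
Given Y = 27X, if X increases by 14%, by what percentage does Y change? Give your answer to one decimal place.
14.0%

For Y = 27X:
If X → X(1 + 0.14)
Then Y → Y · (1 + 0.14)^1
     = Y · 1.1400

Percentage change = ((1 + 0.14)^1 − 1) × 100% = 14.0%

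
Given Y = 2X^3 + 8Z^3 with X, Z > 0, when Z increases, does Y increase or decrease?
Y increases

Taking the partial derivative:
∂Y/∂Z = 24Z^2

∂Y/∂Z = 24Z^2 > 0 (assuming positive values)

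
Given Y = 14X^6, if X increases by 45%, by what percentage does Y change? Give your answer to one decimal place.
829.4%

For Y = 14X^6:
If X → X(1 + 0.45)
Then Y → Y · (1 + 0.45)^6
     ≈ Y · 9.2941

Percentage change = ((1 + 0.45)^6 − 1) × 100% ≈ 829.4%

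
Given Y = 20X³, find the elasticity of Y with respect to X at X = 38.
Elasticity = 3

Elasticity = (dY/dX) · (X/Y)

dY/dX = 60·X²
At X = 38: dY/dX = 86640, Y = 1097440

Elasticity = 86640 · (38 / 1097440) = 3

Interpretation: for a small percentage change in X, the percentage change in Y is approximately 3.00 times as large.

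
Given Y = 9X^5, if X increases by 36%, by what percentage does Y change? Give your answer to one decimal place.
365.3%

For Y = 9X^5:
If X → X(1 + 0.36)
Then Y → Y · (1 + 0.36)^5
     ≈ Y · 4.6526

Percentage change = ((1 + 0.36)^5 − 1) × 100% ≈ 365.3%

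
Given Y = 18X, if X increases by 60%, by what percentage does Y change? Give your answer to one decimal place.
60.0%

For Y = 18X:
If X → X(1 + 0.6)
Then Y → Y · (1 + 0.6)^1
     = Y · 1.6000

Percentage change = ((1 + 0.6)^1 − 1) × 100% = 60.0%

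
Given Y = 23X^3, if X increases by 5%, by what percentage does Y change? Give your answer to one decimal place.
15.8%

For Y = 23X^3:
If X → X(1 + 0.05)
Then Y → Y · (1 + 0.05)^3
     ≈ Y · 1.1576

Percentage change = ((1 + 0.05)^3 − 1) × 100% ≈ 15.8%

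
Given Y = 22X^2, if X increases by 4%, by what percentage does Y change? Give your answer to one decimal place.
8.2%

For Y = 22X^2:
If X → X(1 + 0.04)
Then Y → Y · (1 + 0.04)^2
     = Y · 1.0816

Percentage change = ((1 + 0.04)^2 − 1) × 100% ≈ 8.2%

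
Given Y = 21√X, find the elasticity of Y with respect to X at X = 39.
Elasticity = 1/2

Elasticity = (dY/dX) · (X/Y)

dY/dX = 21/(2·√X)
At X = 39: dY/dX = 7·√39/26, Y = 21·√39

Elasticity = (7·√39/26) · (39 / (21·√39)) = 1/2

Interpretation: for a small percentage change in X, the percentage change in Y is approximately 0.50 times as large.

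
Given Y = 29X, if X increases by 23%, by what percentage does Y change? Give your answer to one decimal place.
23.0%

For Y = 29X:
If X → X(1 + 0.23)
Then Y → Y · (1 + 0.23)^1
     = Y · 1.2300

Percentage change = ((1 + 0.23)^1 − 1) × 100% = 23.0%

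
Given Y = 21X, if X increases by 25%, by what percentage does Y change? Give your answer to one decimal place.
25.0%

For Y = 21X:
If X → X(1 + 0.25)
Then Y → Y · (1 + 0.25)^1
     = Y · 1.2500

Percentage change = ((1 + 0.25)^1 − 1) × 100% = 25.0%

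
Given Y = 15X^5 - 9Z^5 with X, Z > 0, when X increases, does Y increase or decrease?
Y increases

Taking the partial derivative:
∂Y/∂X = 75X^4

∂Y/∂X = 75X^4 > 0 (assuming positive values)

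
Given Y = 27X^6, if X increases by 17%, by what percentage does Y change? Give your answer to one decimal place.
156.5%

For Y = 27X^6:
If X → X(1 + 0.17)
Then Y → Y · (1 + 0.17)^6
     ≈ Y · 2.5652

Percentage change = ((1 + 0.17)^6 − 1) × 100% ≈ 156.5%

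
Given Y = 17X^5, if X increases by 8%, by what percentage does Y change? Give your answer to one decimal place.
46.9%

For Y = 17X^5:
If X → X(1 + 0.08)
Then Y → Y · (1 + 0.08)^5
     ≈ Y · 1.4693

Percentage change = ((1 + 0.08)^5 − 1) × 100% ≈ 46.9%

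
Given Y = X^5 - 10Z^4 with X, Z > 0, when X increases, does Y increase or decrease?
Y increases

Taking the partial derivative:
∂Y/∂X = 5X^4

∂Y/∂X = 5X^4 > 0 (assuming positive values)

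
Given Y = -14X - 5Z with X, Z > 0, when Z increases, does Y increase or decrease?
Y decreases

Taking the partial derivative:
∂Y/∂Z = -5

∂Y/∂Z = -5 < 0 (assuming positive values)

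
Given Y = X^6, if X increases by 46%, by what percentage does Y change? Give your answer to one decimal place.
868.5%

For Y = X^6:
If X → X(1 + 0.46)
Then Y → Y · (1 + 0.46)^6
     ≈ Y · 9.6854

Percentage change = ((1 + 0.46)^6 − 1) × 100% ≈ 868.5%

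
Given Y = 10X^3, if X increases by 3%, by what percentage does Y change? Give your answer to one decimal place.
9.3%

For Y = 10X^3:
If X → X(1 + 0.03)
Then Y → Y · (1 + 0.03)^3
     ≈ Y · 1.0927

Percentage change = ((1 + 0.03)^3 − 1) × 100% ≈ 9.3%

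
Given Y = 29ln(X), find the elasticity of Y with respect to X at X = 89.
Elasticity = 1/ln(89) ≈ 0.2228

Elasticity = (dY/dX) · (X/Y)

dY/dX = 29/X
At X = 89: dY/dX = 29/89, Y = 29·ln(89)

Elasticity = (29/89) · (89 / (29·ln(89))) = 1/ln(89) ≈ 0.2228

Interpretation: for a small percentage change in X, the percentage change in Y is approximately 0.22 times as large.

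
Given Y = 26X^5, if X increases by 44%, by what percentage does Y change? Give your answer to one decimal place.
519.2%

For Y = 26X^5:
If X → X(1 + 0.44)
Then Y → Y · (1 + 0.44)^5
     ≈ Y · 6.1917

Percentage change = ((1 + 0.44)^5 − 1) × 100% ≈ 519.2%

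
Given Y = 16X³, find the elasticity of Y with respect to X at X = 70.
Elasticity = 3

Elasticity = (dY/dX) · (X/Y)

dY/dX = 48·X²
At X = 70: dY/dX = 235200, Y = 5488000

Elasticity = 235200 · (70 / 5488000) = 3

Interpretation: for a small percentage change in X, the percentage change in Y is approximately 3.00 times as large.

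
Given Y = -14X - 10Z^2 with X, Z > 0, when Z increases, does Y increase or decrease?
Y decreases

Taking the partial derivative:
∂Y/∂Z = -20Z

∂Y/∂Z = -20Z < 0 (assuming positive values)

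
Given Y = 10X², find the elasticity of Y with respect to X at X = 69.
Elasticity = 2

Elasticity = (dY/dX) · (X/Y)

dY/dX = 20·X
At X = 69: dY/dX = 1380, Y = 47610

Elasticity = 1380 · (69 / 47610) = 2

Interpretation: for a small percentage change in X, the percentage change in Y is approximately 2.00 times as large.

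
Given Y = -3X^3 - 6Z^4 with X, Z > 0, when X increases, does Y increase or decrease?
Y decreases

Taking the partial derivative:
∂Y/∂X = -9X^2

∂Y/∂X = -9X^2 < 0 (assuming positive values)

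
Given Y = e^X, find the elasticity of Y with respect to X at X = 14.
Elasticity = 14

Elasticity = (dY/dX) · (X/Y)

dY/dX = e^X
At X = 14: dY/dX = e^14, Y = e^14

Elasticity = (e^14) · (14 / (e^14)) = 14

Interpretation: for a small percentage change in X, the percentage change in Y is approximately 14.00 times as large.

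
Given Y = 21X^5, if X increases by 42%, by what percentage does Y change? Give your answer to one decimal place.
477.4%

For Y = 21X^5:
If X → X(1 + 0.42)
Then Y → Y · (1 + 0.42)^5
     ≈ Y · 5.7735

Percentage change = ((1 + 0.42)^5 − 1) × 100% ≈ 477.4%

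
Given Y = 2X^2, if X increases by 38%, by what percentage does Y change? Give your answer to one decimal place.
90.4%

For Y = 2X^2:
If X → X(1 + 0.38)
Then Y → Y · (1 + 0.38)^2
     = Y · 1.9044

Percentage change = ((1 + 0.38)^2 − 1) × 100% ≈ 90.4%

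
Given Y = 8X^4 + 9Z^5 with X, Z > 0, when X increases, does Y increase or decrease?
Y increases

Taking the partial derivative:
∂Y/∂X = 32X^3

∂Y/∂X = 32X^3 > 0 (assuming positive values)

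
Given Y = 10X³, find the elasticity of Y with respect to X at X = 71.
Elasticity = 3

Elasticity = (dY/dX) · (X/Y)

dY/dX = 30·X²
At X = 71: dY/dX = 151230, Y = 3579110

Elasticity = 151230 · (71 / 3579110) = 3

Interpretation: for a small percentage change in X, the percentage change in Y is approximately 3.00 times as large.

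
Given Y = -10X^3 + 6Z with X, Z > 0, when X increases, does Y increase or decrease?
Y decreases

Taking the partial derivative:
∂Y/∂X = -30X^2

∂Y/∂X = -30X^2 < 0 (assuming positive values)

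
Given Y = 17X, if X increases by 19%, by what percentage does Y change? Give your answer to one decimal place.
19.0%

For Y = 17X:
If X → X(1 + 0.19)
Then Y → Y · (1 + 0.19)^1
     = Y · 1.1900

Percentage change = ((1 + 0.19)^1 − 1) × 100% = 19.0%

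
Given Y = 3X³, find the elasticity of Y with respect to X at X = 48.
Elasticity = 3

Elasticity = (dY/dX) · (X/Y)

dY/dX = 9·X²
At X = 48: dY/dX = 20736, Y = 331776

Elasticity = 20736 · (48 / 331776) = 3

Interpretation: for a small percentage change in X, the percentage change in Y is approximately 3.00 times as large.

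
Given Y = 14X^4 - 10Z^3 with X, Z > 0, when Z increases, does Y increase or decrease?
Y decreases

Taking the partial derivative:
∂Y/∂Z = -30Z^2

∂Y/∂Z = -30Z^2 < 0 (assuming positive values)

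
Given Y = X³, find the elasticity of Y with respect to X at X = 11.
Elasticity = 3

Elasticity = (dY/dX) · (X/Y)

dY/dX = 3·X²
At X = 11: dY/dX = 363, Y = 1331

Elasticity = 363 · (11 / 1331) = 3

Interpretation: for a small percentage change in X, the percentage change in Y is approximately 3.00 times as large.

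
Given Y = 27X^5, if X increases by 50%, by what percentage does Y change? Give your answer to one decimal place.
659.4%

For Y = 27X^5:
If X → X(1 + 0.5)
Then Y → Y · (1 + 0.5)^5
     ≈ Y · 7.5938

Percentage change = ((1 + 0.5)^5 − 1) × 100% ≈ 659.4%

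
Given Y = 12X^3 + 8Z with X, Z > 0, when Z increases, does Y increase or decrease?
Y increases

Taking the partial derivative:
∂Y/∂Z = 8

∂Y/∂Z = 8 > 0 (assuming positive values)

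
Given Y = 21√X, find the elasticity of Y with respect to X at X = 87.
Elasticity = 1/2

Elasticity = (dY/dX) · (X/Y)

dY/dX = 21/(2·√X)
At X = 87: dY/dX = 7·√87/58, Y = 21·√87

Elasticity = (7·√87/58) · (87 / (21·√87)) = 1/2

Interpretation: for a small percentage change in X, the percentage change in Y is approximately 0.50 times as large.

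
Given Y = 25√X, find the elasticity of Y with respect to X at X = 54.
Elasticity = 1/2

Elasticity = (dY/dX) · (X/Y)

dY/dX = 25/(2·√X)
At X = 54: dY/dX = 25·√6/36, Y = 75·√6

Elasticity = (25·√6/36) · (54 / (75·√6)) = 1/2

Interpretation: for a small percentage change in X, the percentage change in Y is approximately 0.50 times as large.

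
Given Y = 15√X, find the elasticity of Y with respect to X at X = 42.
Elasticity = 1/2

Elasticity = (dY/dX) · (X/Y)

dY/dX = 15/(2·√X)
At X = 42: dY/dX = 5·√42/28, Y = 15·√42

Elasticity = (5·√42/28) · (42 / (15·√42)) = 1/2

Interpretation: for a small percentage change in X, the percentage change in Y is approximately 0.50 times as large.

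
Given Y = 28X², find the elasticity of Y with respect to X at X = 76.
Elasticity = 2

Elasticity = (dY/dX) · (X/Y)

dY/dX = 56·X
At X = 76: dY/dX = 4256, Y = 161728

Elasticity = 4256 · (76 / 161728) = 2

Interpretation: for a small percentage change in X, the percentage change in Y is approximately 2.00 times as large.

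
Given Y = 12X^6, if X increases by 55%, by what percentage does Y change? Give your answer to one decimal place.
1286.7%

For Y = 12X^6:
If X → X(1 + 0.55)
Then Y → Y · (1 + 0.55)^6
     ≈ Y · 13.8672

Percentage change = ((1 + 0.55)^6 − 1) × 100% ≈ 1286.7%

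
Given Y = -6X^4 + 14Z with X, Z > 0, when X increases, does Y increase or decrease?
Y decreases

Taking the partial derivative:
∂Y/∂X = -24X^3

∂Y/∂X = -24X^3 < 0 (assuming positive values)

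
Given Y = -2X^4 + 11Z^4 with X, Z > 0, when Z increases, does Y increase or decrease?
Y increases

Taking the partial derivative:
∂Y/∂Z = 44Z^3

∂Y/∂Z = 44Z^3 > 0 (assuming positive values)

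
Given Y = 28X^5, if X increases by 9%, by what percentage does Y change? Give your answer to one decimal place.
53.9%

For Y = 28X^5:
If X → X(1 + 0.09)
Then Y → Y · (1 + 0.09)^5
     ≈ Y · 1.5386

Percentage change = ((1 + 0.09)^5 − 1) × 100% ≈ 53.9%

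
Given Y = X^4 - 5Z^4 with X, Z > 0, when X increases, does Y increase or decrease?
Y increases

Taking the partial derivative:
∂Y/∂X = 4X^3

∂Y/∂X = 4X^3 > 0 (assuming positive values)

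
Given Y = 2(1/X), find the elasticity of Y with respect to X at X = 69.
Elasticity = -1

Elasticity = (dY/dX) · (X/Y)

dY/dX = -2/X²
At X = 69: dY/dX = -2/4761, Y = 2/69

Elasticity = (-2/4761) · (69 / (2/69)) = -1

Interpretation: for a small percentage change in X, the percentage change in Y is approximately -1.00 times as large.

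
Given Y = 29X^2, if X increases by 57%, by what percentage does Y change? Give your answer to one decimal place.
146.5%

For Y = 29X^2:
If X → X(1 + 0.57)
Then Y → Y · (1 + 0.57)^2
     = Y · 2.4649

Percentage change = ((1 + 0.57)^2 − 1) × 100% ≈ 146.5%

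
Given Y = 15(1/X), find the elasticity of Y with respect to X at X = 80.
Elasticity = -1

Elasticity = (dY/dX) · (X/Y)

dY/dX = -15/X²
At X = 80: dY/dX = -3/1280, Y = 3/16

Elasticity = (-3/1280) · (80 / (3/16)) = -1

Interpretation: for a small percentage change in X, the percentage change in Y is approximately -1.00 times as large.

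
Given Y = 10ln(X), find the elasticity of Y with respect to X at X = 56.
Elasticity = 1/ln(56) ≈ 0.2484

Elasticity = (dY/dX) · (X/Y)

dY/dX = 10/X
At X = 56: dY/dX = 5/28, Y = 10·ln(56)

Elasticity = (5/28) · (56 / (10·ln(56))) = 1/ln(56) ≈ 0.2484

Interpretation: for a small percentage change in X, the percentage change in Y is approximately 0.25 times as large.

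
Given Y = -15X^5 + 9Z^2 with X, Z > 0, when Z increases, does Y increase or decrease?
Y increases

Taking the partial derivative:
∂Y/∂Z = 18Z

∂Y/∂Z = 18Z > 0 (assuming positive values)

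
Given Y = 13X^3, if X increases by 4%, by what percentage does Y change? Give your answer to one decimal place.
12.5%

For Y = 13X^3:
If X → X(1 + 0.04)
Then Y → Y · (1 + 0.04)^3
     ≈ Y · 1.1249

Percentage change = ((1 + 0.04)^3 − 1) × 100% ≈ 12.5%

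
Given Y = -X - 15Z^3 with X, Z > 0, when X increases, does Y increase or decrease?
Y decreases

Taking the partial derivative:
∂Y/∂X = -1

∂Y/∂X = -1 < 0 (assuming positive values)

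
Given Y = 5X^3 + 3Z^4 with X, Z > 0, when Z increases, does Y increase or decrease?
Y increases

Taking the partial derivative:
∂Y/∂Z = 12Z^3

∂Y/∂Z = 12Z^3 > 0 (assuming positive values)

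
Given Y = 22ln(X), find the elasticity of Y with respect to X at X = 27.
Elasticity = 1/ln(27) ≈ 0.3034

Elasticity = (dY/dX) · (X/Y)

dY/dX = 22/X
At X = 27: dY/dX = 22/27, Y = 22·ln(27)

Elasticity = (22/27) · (27 / (22·ln(27))) = 1/ln(27) ≈ 0.3034

Interpretation: for a small percentage change in X, the percentage change in Y is approximately 0.30 times as large.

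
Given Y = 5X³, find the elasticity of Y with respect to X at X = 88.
Elasticity = 3

Elasticity = (dY/dX) · (X/Y)

dY/dX = 15·X²
At X = 88: dY/dX = 116160, Y = 3407360

Elasticity = 116160 · (88 / 3407360) = 3

Interpretation: for a small percentage change in X, the percentage change in Y is approximately 3.00 times as large.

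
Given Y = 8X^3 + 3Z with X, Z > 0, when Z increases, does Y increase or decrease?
Y increases

Taking the partial derivative:
∂Y/∂Z = 3

∂Y/∂Z = 3 > 0 (assuming positive values)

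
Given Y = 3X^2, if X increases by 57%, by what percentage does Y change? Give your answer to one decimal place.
146.5%

For Y = 3X^2:
If X → X(1 + 0.57)
Then Y → Y · (1 + 0.57)^2
     = Y · 2.4649

Percentage change = ((1 + 0.57)^2 − 1) × 100% ≈ 146.5%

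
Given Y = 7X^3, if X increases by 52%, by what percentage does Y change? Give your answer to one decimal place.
251.2%

For Y = 7X^3:
If X → X(1 + 0.52)
Then Y → Y · (1 + 0.52)^3
     ≈ Y · 3.5118

Percentage change = ((1 + 0.52)^3 − 1) × 100% ≈ 251.2%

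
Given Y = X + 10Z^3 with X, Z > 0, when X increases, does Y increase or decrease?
Y increases

Taking the partial derivative:
∂Y/∂X = 1

∂Y/∂X = 1 > 0 (assuming positive values)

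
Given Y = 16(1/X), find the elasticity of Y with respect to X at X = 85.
Elasticity = -1

Elasticity = (dY/dX) · (X/Y)

dY/dX = -16/X²
At X = 85: dY/dX = -16/7225, Y = 16/85

Elasticity = (-16/7225) · (85 / (16/85)) = -1

Interpretation: for a small percentage change in X, the percentage change in Y is approximately -1.00 times as large.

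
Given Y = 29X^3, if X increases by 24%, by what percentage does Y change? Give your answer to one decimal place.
90.7%

For Y = 29X^3:
If X → X(1 + 0.24)
Then Y → Y · (1 + 0.24)^3
     ≈ Y · 1.9066

Percentage change = ((1 + 0.24)^3 − 1) × 100% ≈ 90.7%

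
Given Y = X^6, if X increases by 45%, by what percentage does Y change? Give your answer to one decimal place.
829.4%

For Y = X^6:
If X → X(1 + 0.45)
Then Y → Y · (1 + 0.45)^6
     ≈ Y · 9.2941

Percentage change = ((1 + 0.45)^6 − 1) × 100% ≈ 829.4%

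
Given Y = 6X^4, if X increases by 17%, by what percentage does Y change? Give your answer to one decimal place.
87.4%

For Y = 6X^4:
If X → X(1 + 0.17)
Then Y → Y · (1 + 0.17)^4
     ≈ Y · 1.8739

Percentage change = ((1 + 0.17)^4 − 1) × 100% ≈ 87.4%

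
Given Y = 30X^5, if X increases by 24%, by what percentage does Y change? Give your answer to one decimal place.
193.2%

For Y = 30X^5:
If X → X(1 + 0.24)
Then Y → Y · (1 + 0.24)^5
     ≈ Y · 2.9316

Percentage change = ((1 + 0.24)^5 − 1) × 100% ≈ 193.2%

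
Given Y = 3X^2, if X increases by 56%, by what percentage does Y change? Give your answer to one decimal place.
143.4%

For Y = 3X^2:
If X → X(1 + 0.56)
Then Y → Y · (1 + 0.56)^2
     = Y · 2.4336

Percentage change = ((1 + 0.56)^2 − 1) × 100% ≈ 143.4%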